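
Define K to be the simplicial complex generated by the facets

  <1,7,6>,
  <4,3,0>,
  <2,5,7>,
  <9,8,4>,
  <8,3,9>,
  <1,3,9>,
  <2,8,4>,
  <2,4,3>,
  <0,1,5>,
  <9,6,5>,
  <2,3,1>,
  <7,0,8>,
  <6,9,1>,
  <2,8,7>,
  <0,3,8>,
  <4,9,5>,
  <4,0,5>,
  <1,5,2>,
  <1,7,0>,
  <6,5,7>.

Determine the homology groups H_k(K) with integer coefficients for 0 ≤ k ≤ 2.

Fix the vertex order 0 < 1 < 2 < 3 < 4 < 5 < 6 < 7 < 8 < 9 and write every simplex with vertices in increasing order. Then dim K = 2 and the simplices of K are:

  0-simplices (10): [0], [1], [2], [3], [4], [5], [6], [7], [8], [9]
  1-simplices (30): (30 of them)
  2-simplices (20): (20 of them)

so the chain groups are C_0 ≅ Z^10, C_1 ≅ Z^30, C_2 ≅ Z^20.

Boundary ∂_1: C_1 → C_0 sends each edge [p,q] (with p < q) to q − p.
The resulting 10×30 matrix has rank 9, and its Smith normal form has invariant factors (1,1,1,1,1,1,1,1,1).

∂_2: C_2 → C_1 acts by ∂[p,q,r] = [q,r] − [p,r] + [p,q]. For instance
  ∂[1,6,9] = [6,9] − [1,9] + [1,6],
  ∂[2,3,4] = [3,4] − [2,4] + [2,3].
The resulting 30×20 matrix has rank 20, and its Smith normal form has invariant factors (1,1,1,1,1,1,1,1,1,1,1,1,1,1,1,1,1,1,1,2).

Reading off H_k = ker ∂_k / im ∂_{k+1}:

  H_0: rank C_0 − rank ∂_1 = 10 − 9 = 1, and the invariant factors of ∂_1 are all 1, so H_0 ≅ Z.
  H_1: rank ker ∂_1 − rank ∂_2 = (30 − 9) − 20 = 1, and ∂_2 has invariant factor 2 > 1, so H_1 ≅ Z ⊕ Z/2.
  H_2: rank ker ∂_2 − rank ∂_3 = (20 − 20) − 0 = 0, and there is no ∂_3, so H_2 ≅ 0.

(K is a triangulation of the Klein bottle.)

H_0 = Z,  H_1 = Z ⊕ Z/2,  H_2 = 0.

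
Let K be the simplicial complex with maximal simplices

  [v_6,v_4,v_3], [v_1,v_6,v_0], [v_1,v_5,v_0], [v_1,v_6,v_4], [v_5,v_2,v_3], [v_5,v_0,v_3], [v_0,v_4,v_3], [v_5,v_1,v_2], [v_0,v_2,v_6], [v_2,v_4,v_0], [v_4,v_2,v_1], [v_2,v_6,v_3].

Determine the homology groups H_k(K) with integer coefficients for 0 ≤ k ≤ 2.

We work with the vertex ordering v_0 < v_1 < v_2 < v_3 < v_4 < v_5 < v_6. The simplices of K, each written with vertices in increasing order, are:

  0-simplices (7): [v_0], [v_1], [v_2], [v_3], [v_4], [v_5], [v_6]
  1-simplices (18): (18 of them)
  2-simplices (12): (12 of them)

so the chain groups are C_0 ≅ Z^7, C_1 ≅ Z^18, C_2 ≅ Z^12.

Boundary ∂_1: C_1 → C_0 sends each edge [p,q] (with p < q) to q − p. For instance
  ∂[v_2,v_6] = [v_6] − [v_2].
The resulting 7×18 matrix has rank 6, and its Smith normal form has invariant factors (1,1,1,1,1,1).

The boundary map ∂_2: C_2 → C_1 sends each 2-simplex [p,q,r] to [q,r] − [p,r] + [p,q]. For instance
  ∂[v_1,v_4,v_6] = [v_4,v_6] − [v_1,v_6] + [v_1,v_4],
  ∂[v_0,v_2,v_4] = [v_2,v_4] − [v_0,v_4] + [v_0,v_2].
This gives a 18×12 integer matrix of rank 12; reducing to Smith normal form yields diagonal entries (1,1,1,1,1,1,1,1,1,1,1,2).

Reading off H_k = ker ∂_k / im ∂_{k+1}:

  H_0: rank C_0 − rank ∂_1 = 7 − 6 = 1, and the invariant factors of ∂_1 are all 1, so H_0 ≅ Z.
  H_1: rank ker ∂_1 − rank ∂_2 = (18 − 6) − 12 = 0, and ∂_2 has invariant factor 2 > 1, so H_1 ≅ Z/2Z.
  H_2: rank ker ∂_2 − rank ∂_3 = (12 − 12) − 0 = 0, and there is no ∂_3, so H_2 ≅ 0.

(K is a triangulation of the real projective plane RP^2.)

H_0 ≅ Z,  H_1 ≅ Z/2Z,  H_2 = 0.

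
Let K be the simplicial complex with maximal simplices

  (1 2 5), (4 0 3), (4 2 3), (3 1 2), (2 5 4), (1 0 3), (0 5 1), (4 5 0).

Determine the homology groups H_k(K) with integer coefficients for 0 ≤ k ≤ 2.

H_0 = Z,  H_1 = 0,  H_2 = Z.

Order the vertices as 0 < 1 < 2 < 3 < 4 < 5. Listing each simplex with vertices in this order, K has dimension 2 with simplices:

  0-simplices (6): [0], [1], [2], [3], [4], [5]
  1-simplices (12): [0,1], [0,3], [0,4], [0,5], [1,2], [1,3], [1,5], [2,3], [2,4], [2,5], [3,4], [4,5]
  2-simplices (8): [0,1,3], [0,1,5], [0,3,4], [0,4,5], [1,2,3], [1,2,5], [2,3,4], [2,4,5]

giving chain groups C_0 ≅ Z^6, C_1 ≅ Z^12, C_2 ≅ Z^8.

Boundary ∂_1: C_1 → C_0 sends each edge [p,q] (with p < q) to q − p. For instance
  ∂[0,5] = [5] − [0].
The 6×12 boundary matrix has rank 5 and Smith normal form diag(1,1,1,1,1).

∂_2: C_2 → C_1 sends each 2-simplex [p,q,r] to [q,r] − [p,r] + [p,q]. For instance
  ∂[0,1,3] = [1,3] − [0,3] + [0,1],
  ∂[1,2,5] = [2,5] − [1,5] + [1,2].
The 12×8 boundary matrix has rank 7 and Smith normal form diag(1,1,1,1,1,1,1).

Computing H_k = (kernel of ∂_k) / (image of ∂_{k+1}):

  H_0: rank C_0 − rank ∂_1 = 6 − 5 = 1, and the invariant factors of ∂_1 are all 1, so H_0 ≅ Z.
  H_1: rank ker ∂_1 − rank ∂_2 = (12 − 5) − 7 = 0, and the invariant factors of ∂_2 are all 1, so H_1 ≅ 0.
  H_2: rank ker ∂_2 − rank ∂_3 = (8 − 7) − 0 = 1, and there is no ∂_3, so H_2 ≅ Z.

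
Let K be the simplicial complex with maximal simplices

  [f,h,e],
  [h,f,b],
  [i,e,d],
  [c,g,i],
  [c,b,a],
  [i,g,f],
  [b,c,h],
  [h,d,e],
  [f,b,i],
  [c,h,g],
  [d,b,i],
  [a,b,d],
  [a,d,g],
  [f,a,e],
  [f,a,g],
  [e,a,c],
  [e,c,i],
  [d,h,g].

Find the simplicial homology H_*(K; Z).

We work with the vertex ordering a < b < c < d < e < f < g < h < i. The simplices of K, each written with vertices in increasing order, are:

  0-simplices (9): a, b, c, d, e, f, g, h, i
  1-simplices (27): ab, ac, ad, ae, af, ag, bc, bd, bf, bh, bi, ce, cg, ch, ci, de, dg, dh, di, ef, eh, ei, fg, fh, fi, gh, gi
  2-simplices (18): abc, abd, ace, adg, aef, afg, bch, bdi, bfh, bfi, cei, cgh, cgi, deh, dei, dgh, efh, fgi

giving chain groups C_0 ≅ Z^9, C_1 ≅ Z^27, C_2 ≅ Z^18.

The boundary map ∂_1: C_1 → C_0 sends each edge [p,q] (with p < q) to q − p. For instance
  ∂ci = i − c.
The resulting 9×27 matrix has rank 8, and its Smith normal form has invariant factors (1,1,1,1,1,1,1,1).

The boundary map ∂_2: C_2 → C_1 sends each 2-simplex [p,q,r] to [q,r] − [p,r] + [p,q]. For instance
  ∂cgh = gh − ch + cg,
  ∂bfi = fi − bi + bf.
This gives a 27×18 integer matrix of rank 17; reducing to Smith normal form yields diagonal entries (1,1,1,1,1,1,1,1,1,1,1,1,1,1,1,1,1).

From H_k ≅ ker(∂_k) / im(∂_{k+1}) we obtain:

  H_0: rank C_0 − rank ∂_1 = 9 − 8 = 1, and the invariant factors of ∂_1 are all 1, so H_0 = Z.
  H_1: rank ker ∂_1 − rank ∂_2 = (27 − 8) − 17 = 2, and the invariant factors of ∂_2 are all 1, so H_1 = Z^2.
  H_2: rank ker ∂_2 − rank ∂_3 = (18 − 17) − 0 = 1, and there is no ∂_3, so H_2 = Z.

As a check, the Euler characteristic is 9 − 27 + 18 = 0, which agrees with 1 − 2 + 1 = 0.
(K is a triangulation of the torus T^2.)

H_0 = Z,  H_1 = Z^2,  H_2 = Z.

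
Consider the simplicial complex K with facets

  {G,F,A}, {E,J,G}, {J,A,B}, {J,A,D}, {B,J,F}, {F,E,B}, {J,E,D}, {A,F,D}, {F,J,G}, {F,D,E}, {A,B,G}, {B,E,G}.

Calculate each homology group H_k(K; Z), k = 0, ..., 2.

H_0 ≅ Z,  H_1 ≅ Z/2Z,  H_2 = 0.

Take the total order A < B < D < E < F < G < J on the vertex set. Then K (dimension 2) consists of the simplices:

  0-simplices (7): A, B, D, E, F, G, J
  1-simplices (18): AB, AD, AF, AG, AJ, BE, BF, BG, BJ, DE, DF, DJ, EF, EG, EJ, FG, FJ, GJ
  2-simplices (12): ABG, ABJ, ADF, ADJ, AFG, BEF, BEG, BFJ, DEF, DEJ, EGJ, FGJ

Hence C_0 ≅ Z^7, C_1 ≅ Z^18, C_2 ≅ Z^12.

Boundary ∂_1: C_1 → C_0 sends each edge [p,q] (with p < q) to q − p.
The 7×18 boundary matrix has rank 6 and Smith normal form diag(1,1,1,1,1,1).

The boundary map ∂_2: C_2 → C_1 acts by ∂[p,q,r] = [q,r] − [p,r] + [p,q]. For instance
  ∂DEF = EF − DF + DE,
  ∂BEG = EG − BG + BE.
The 18×12 boundary matrix has rank 12 and Smith normal form diag(1,1,1,1,1,1,1,1,1,1,1,2).

Now H_k = ker ∂_k / im ∂_{k+1}, so:

  H_0: rank C_0 − rank ∂_1 = 7 − 6 = 1, and the invariant factors of ∂_1 are all 1, so H_0 ≅ Z.
  H_1: rank ker ∂_1 − rank ∂_2 = (18 − 6) − 12 = 0, and ∂_2 has invariant factor 2 > 1, so H_1 ≅ Z/2Z.
  H_2: rank ker ∂_2 − rank ∂_3 = (12 − 12) − 0 = 0, and there is no ∂_3, so H_2 ≅ 0.

(K is a triangulation of the real projective plane RP^2.)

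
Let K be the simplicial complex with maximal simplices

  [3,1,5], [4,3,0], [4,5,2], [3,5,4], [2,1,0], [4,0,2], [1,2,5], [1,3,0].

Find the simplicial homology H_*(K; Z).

Take the total order 0 < 1 < 2 < 3 < 4 < 5 on the vertex set. Then K (dimension 2) consists of the simplices:

  0-simplices (6): [0], [1], [2], [3], [4], [5]
  1-simplices (12): [0,1], [0,2], [0,3], [0,4], [1,2], [1,3], [1,5], [2,4], [2,5], [3,4], [3,5], [4,5]
  2-simplices (8): [0,1,2], [0,1,3], [0,2,4], [0,3,4], [1,2,5], [1,3,5], [2,4,5], [3,4,5]

Hence C_0 ≅ Z^6, C_1 ≅ Z^12, C_2 ≅ Z^8.

The boundary map ∂_1: C_1 → C_0 maps an edge to its endpoints' difference, ∂[p,q] = q − p. For instance
  ∂[0,1] = [1] − [0].
The resulting 6×12 matrix has rank 5, and its Smith normal form has invariant factors (1,1,1,1,1).

The boundary map ∂_2: C_2 → C_1 sends each 2-simplex [p,q,r] to [q,r] − [p,r] + [p,q]. For instance
  ∂[0,2,4] = [2,4] − [0,4] + [0,2],
  ∂[2,4,5] = [4,5] − [2,5] + [2,4].
This gives a 12×8 integer matrix of rank 7; reducing to Smith normal form yields diagonal entries (1,1,1,1,1,1,1).

Now H_k = ker ∂_k / im ∂_{k+1}, so:

  H_0: rank C_0 − rank ∂_1 = 6 − 5 = 1, and the invariant factors of ∂_1 are all 1, so H_0 = Z.
  H_1: rank ker ∂_1 − rank ∂_2 = (12 − 5) − 7 = 0, and the invariant factors of ∂_2 are all 1, so H_1 = 0.
  H_2: rank ker ∂_2 − rank ∂_3 = (8 − 7) − 0 = 1, and there is no ∂_3, so H_2 = Z.

(K is a triangulation of the 2-sphere S^2.)

H_0 ≅ Z,  H_1 = 0,  H_2 ≅ Z.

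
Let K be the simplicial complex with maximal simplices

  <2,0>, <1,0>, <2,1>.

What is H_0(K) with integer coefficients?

H_0 = Z.

We work with the vertex ordering 0 < 1 < 2. The simplices of K, each written with vertices in increasing order, are:

  0-simplices (3): [0], [1], [2]
  1-simplices (3): [0,1], [0,2], [1,2]

Hence C_0 ≅ Z^3, C_1 ≅ Z^3.

∂_1: C_1 → C_0 maps an edge to its endpoints' difference, ∂[p,q] = q − p.
The 3×3 boundary matrix has rank 2 and Smith normal form diag(1,1).

From H_k ≅ ker(∂_k) / im(∂_{k+1}) we obtain:

  H_0: rank C_0 − rank ∂_1 = 3 − 2 = 1, and the invariant factors of ∂_1 are all 1, so H_0 = Z.

(K is a triangulation of the circle S^1.)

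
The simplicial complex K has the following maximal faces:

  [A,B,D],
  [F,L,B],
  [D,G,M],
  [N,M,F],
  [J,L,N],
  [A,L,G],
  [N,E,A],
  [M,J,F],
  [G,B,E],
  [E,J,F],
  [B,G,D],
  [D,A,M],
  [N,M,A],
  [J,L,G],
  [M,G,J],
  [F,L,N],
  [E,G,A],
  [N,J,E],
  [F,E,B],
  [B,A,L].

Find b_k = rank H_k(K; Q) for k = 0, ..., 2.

b_0 = 1, b_1 = 1, b_2 = 0.

Fix the vertex order A < B < D < E < F < G < J < L < M < N and write every simplex with vertices in increasing order. Then dim K = 2 and the simplices of K are:

  0-simplices (10): A, B, D, E, F, G, J, L, M, N
  1-simplices (30): AB, AD, AE, AG, AL, AM, AN, BD, BE, BF, BG, BL, DG, DM, EF, EG, EJ, EN, FJ, FL, FM, FN, GJ, GL, GM, JL, JM, JN, LN, MN
  2-simplices (20): ABD, ABL, ADM, AEG, AEN, AGL, AMN, BDG, BEF, BEG, BFL, DGM, EFJ, EJN, FJM, FLN, FMN, GJL, GJM, JLN

so the chain groups are C_0 ≅ Z^10, C_1 ≅ Z^30, C_2 ≅ Z^20.

The boundary map ∂_1: C_1 → C_0 maps an edge to its endpoints' difference, ∂[p,q] = q − p. For instance
  ∂AM = M − A.
This gives a 10×30 integer matrix of rank 9; reducing to Smith normal form yields diagonal entries (1,1,1,1,1,1,1,1,1).

The boundary map ∂_2: C_2 → C_1 maps a triangle to the signed sum of its edges. For instance
  ∂JLN = LN − JN + JL,
  ∂GJL = JL − GL + GJ.
This gives a 30×20 integer matrix of rank 20; reducing to Smith normal form yields diagonal entries (1,1,1,1,1,1,1,1,1,1,1,1,1,1,1,1,1,1,1,2).

Now H_k = ker ∂_k / im ∂_{k+1}, so:

  H_0: rank C_0 − rank ∂_1 = 10 − 9 = 1, and the invariant factors of ∂_1 are all 1, so H_0 = Z.
  H_1: rank ker ∂_1 − rank ∂_2 = (30 − 9) − 20 = 1, and ∂_2 has invariant factor 2 > 1, so H_1 = Z × Z/2.
  H_2: rank ker ∂_2 − rank ∂_3 = (20 − 20) − 0 = 0, and there is no ∂_3, so H_2 = 0.

Hence the Betti numbers are b_0 = 1, b_1 = 1, b_2 = 0.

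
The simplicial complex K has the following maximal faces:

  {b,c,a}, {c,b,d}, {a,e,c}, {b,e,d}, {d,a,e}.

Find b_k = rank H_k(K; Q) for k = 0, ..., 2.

Take the total order a < b < c < d < e on the vertex set. Then K (dimension 2) consists of the simplices:

  0-simplices (5): a, b, c, d, e
  1-simplices (10): ab, ac, ad, ae, bc, bd, be, cd, ce, de
  2-simplices (5): abc, ace, ade, bcd, bde

giving chain groups C_0 ≅ Z^5, C_1 ≅ Z^10, C_2 ≅ Z^5.

Boundary ∂_1: C_1 → C_0 sends each edge [p,q] (with p < q) to q − p.
As a 5×10 matrix over Z this has rank 4, with invariant factors (1,1,1,1).

∂_2: C_2 → C_1 sends each 2-simplex [p,q,r] to [q,r] − [p,r] + [p,q]. For instance
  ∂ade = de − ae + ad,
  ∂ace = ce − ae + ac.
The 10×5 boundary matrix has rank 5 and Smith normal form diag(1,1,1,1,1).

Now H_k = ker ∂_k / im ∂_{k+1}, so:

  H_0: rank C_0 − rank ∂_1 = 5 − 4 = 1, and the invariant factors of ∂_1 are all 1, so H_0 = Z.
  H_1: rank ker ∂_1 − rank ∂_2 = (10 − 4) − 5 = 1, and the invariant factors of ∂_2 are all 1, so H_1 = Z.
  H_2: rank ker ∂_2 − rank ∂_3 = (5 − 5) − 0 = 0, and there is no ∂_3, so H_2 = 0.

As a check, the Euler characteristic is 5 − 10 + 5 = 0, which agrees with 1 − 1 + 0 = 0.
(K is a triangulation of the Möbius band.)

Hence the Betti numbers are b_0 = 1, b_1 = 1, b_2 = 0.

b_0 = 1, b_1 = 1, b_2 = 0.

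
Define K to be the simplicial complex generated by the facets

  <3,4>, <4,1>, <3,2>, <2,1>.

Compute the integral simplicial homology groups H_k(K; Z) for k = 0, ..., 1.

H_0 = Z,  H_1 = Z.

K has 4 vertices, 4 edges.
rank ∂_0 = 0, rank ∂_1 = 3 ⇒ b_0 = 4 − 0 − 3 = 1; all invariant factors of ∂_1 are 1 so no torsion. So H_0 ≅ Z.
rank ∂_1 = 3, rank ∂_2 = 0 ⇒ b_1 = 4 − 3 − 0 = 1. So H_1 ≅ Z.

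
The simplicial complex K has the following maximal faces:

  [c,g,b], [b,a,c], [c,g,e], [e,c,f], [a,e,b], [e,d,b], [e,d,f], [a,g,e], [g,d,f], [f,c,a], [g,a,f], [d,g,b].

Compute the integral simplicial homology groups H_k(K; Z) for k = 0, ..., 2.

H_0 ≅ Z,  H_1 ≅ Z_2,  H_2 = 0.

Order the vertices as a < b < c < d < e < f < g. Listing each simplex with vertices in this order, K has dimension 2 with simplices:

  0-simplices (7): a, b, c, d, e, f, g
  1-simplices (18): ab, ac, ae, af, ag, bc, bd, be, bg, ce, cf, cg, de, df, dg, ef, eg, fg
  2-simplices (12): abc, abe, acf, aeg, afg, bcg, bde, bdg, cef, ceg, def, dfg

Hence C_0 ≅ Z^7, C_1 ≅ Z^18, C_2 ≅ Z^12.

Boundary ∂_1: C_1 → C_0 is given by ∂[p,q] = [q] − [p].
As a 7×18 matrix over Z this has rank 6, with invariant factors (1,1,1,1,1,1).

The boundary map ∂_2: C_2 → C_1 sends each 2-simplex [p,q,r] to [q,r] − [p,r] + [p,q]. For instance
  ∂abc = bc − ac + ab,
  ∂bcg = cg − bg + bc.
The 18×12 boundary matrix has rank 12 and Smith normal form diag(1,1,1,1,1,1,1,1,1,1,1,2).

Reading off H_k = ker ∂_k / im ∂_{k+1}:

  H_0: rank C_0 − rank ∂_1 = 7 − 6 = 1, and the invariant factors of ∂_1 are all 1, so H_0 ≅ Z.
  H_1: rank ker ∂_1 − rank ∂_2 = (18 − 6) − 12 = 0, and ∂_2 has invariant factor 2 > 1, so H_1 ≅ Z_2.
  H_2: rank ker ∂_2 − rank ∂_3 = (12 − 12) − 0 = 0, and there is no ∂_3, so H_2 ≅ 0.

As a check, the Euler characteristic is 7 − 18 + 12 = 1, which agrees with 1 − 0 + 0 = 1.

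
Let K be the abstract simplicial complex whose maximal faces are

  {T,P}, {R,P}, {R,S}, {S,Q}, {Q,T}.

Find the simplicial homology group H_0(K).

Take the total order P < Q < R < S < T on the vertex set. Then K (dimension 1) consists of the simplices:

  0-simplices (5): P, Q, R, S, T
  1-simplices (5): PR, PT, QS, QT, RS

Hence C_0 ≅ Z^5, C_1 ≅ Z^5.

Boundary ∂_1: C_1 → C_0 maps an edge to its endpoints' difference, ∂[p,q] = q − p. For instance
  ∂PT = T − P.
The resulting 5×5 matrix has rank 4, and its Smith normal form has invariant factors (1,1,1,1).

From H_k ≅ ker(∂_k) / im(∂_{k+1}) we obtain:

  H_0: rank C_0 − rank ∂_1 = 5 − 4 = 1, and the invariant factors of ∂_1 are all 1, so H_0 ≅ Z.

(K is a triangulation of the circle S^1.)

H_0 = Z.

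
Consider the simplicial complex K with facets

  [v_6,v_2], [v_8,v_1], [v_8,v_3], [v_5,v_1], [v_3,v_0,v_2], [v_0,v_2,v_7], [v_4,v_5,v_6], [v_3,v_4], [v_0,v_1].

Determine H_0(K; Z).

Take the total order v_0 < v_1 < v_2 < v_3 < v_4 < v_5 < v_6 < v_7 < v_8 on the vertex set. Then K (dimension 2) consists of the simplices:

  0-simplices (9): [v_0], [v_1], [v_2], [v_3], [v_4], [v_5], [v_6], [v_7], [v_8]
  1-simplices (14): [v_0,v_1], [v_0,v_2], [v_0,v_3], [v_0,v_7], [v_1,v_5], [v_1,v_8], [v_2,v_3], [v_2,v_6], [v_2,v_7], [v_3,v_4], [v_3,v_8], [v_4,v_5], [v_4,v_6], [v_5,v_6]
  2-simplices (3): [v_0,v_2,v_3], [v_0,v_2,v_7], [v_4,v_5,v_6]

giving chain groups C_0 ≅ Z^9, C_1 ≅ Z^14, C_2 ≅ Z^3.

The boundary map ∂_1: C_1 → C_0 maps an edge to its endpoints' difference, ∂[p,q] = q − p.
As a 9×14 matrix over Z this has rank 8, with invariant factors (1,1,1,1,1,1,1,1).

∂_2: C_2 → C_1 sends each 2-simplex [p,q,r] to [q,r] − [p,r] + [p,q]. For instance
  ∂[v_0,v_2,v_7] = [v_2,v_7] − [v_0,v_7] + [v_0,v_2],
  ∂[v_0,v_2,v_3] = [v_2,v_3] − [v_0,v_3] + [v_0,v_2].
This gives a 14×3 integer matrix of rank 3; reducing to Smith normal form yields diagonal entries (1,1,1).

Computing H_k = (kernel of ∂_k) / (image of ∂_{k+1}):

  H_0: rank C_0 − rank ∂_1 = 9 − 8 = 1, and the invariant factors of ∂_1 are all 1, so H_0 = Z.

H_0 ≅ Z.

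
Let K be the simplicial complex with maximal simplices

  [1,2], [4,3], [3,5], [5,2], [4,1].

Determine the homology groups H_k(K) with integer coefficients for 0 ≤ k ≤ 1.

We work with the vertex ordering 1 < 2 < 3 < 4 < 5. The simplices of K, each written with vertices in increasing order, are:

  0-simplices (5): [1], [2], [3], [4], [5]
  1-simplices (5): [1,2], [1,4], [2,5], [3,4], [3,5]

giving chain groups C_0 ≅ Z^5, C_1 ≅ Z^5.

The boundary map ∂_1: C_1 → C_0 is given by ∂[p,q] = [q] − [p].
The resulting 5×5 matrix has rank 4, and its Smith normal form has invariant factors (1,1,1,1).

Reading off H_k = ker ∂_k / im ∂_{k+1}:

  H_0: rank C_0 − rank ∂_1 = 5 − 4 = 1, and the invariant factors of ∂_1 are all 1, so H_0 ≅ Z.
  H_1: rank ker ∂_1 − rank ∂_2 = (5 − 4) − 0 = 1, and there is no ∂_2, so H_1 ≅ Z.

As a check, the Euler characteristic is 5 − 5 = 0, which agrees with 1 − 1 = 0.
(K is a triangulation of the circle S^1.)

H_0 = Z,  H_1 = Z.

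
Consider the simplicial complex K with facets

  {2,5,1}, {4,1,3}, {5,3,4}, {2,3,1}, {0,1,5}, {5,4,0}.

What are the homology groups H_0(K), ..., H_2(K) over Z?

We work with the vertex ordering 0 < 1 < 2 < 3 < 4 < 5. The simplices of K, each written with vertices in increasing order, are:

  0-simplices (6): [0], [1], [2], [3], [4], [5]
  1-simplices (12): [0,1], [0,4], [0,5], [1,2], [1,3], [1,4], [1,5], [2,3], [2,5], [3,4], [3,5], [4,5]
  2-simplices (6): [0,1,5], [0,4,5], [1,2,3], [1,2,5], [1,3,4], [3,4,5]

Hence C_0 ≅ Z^6, C_1 ≅ Z^12, C_2 ≅ Z^6.

∂_1: C_1 → C_0 is given by ∂[p,q] = [q] − [p]. For instance
  ∂[1,2] = [2] − [1].
As a 6×12 matrix over Z this has rank 5, with invariant factors (1,1,1,1,1).

Boundary ∂_2: C_2 → C_1 acts by ∂[p,q,r] = [q,r] − [p,r] + [p,q]. For instance
  ∂[1,2,5] = [2,5] − [1,5] + [1,2],
  ∂[0,4,5] = [4,5] − [0,5] + [0,4].
The 12×6 boundary matrix has rank 6 and Smith normal form diag(1,1,1,1,1,1).

From H_k ≅ ker(∂_k) / im(∂_{k+1}) we obtain:

  H_0: rank C_0 − rank ∂_1 = 6 − 5 = 1, and the invariant factors of ∂_1 are all 1, so H_0 = Z.
  H_1: rank ker ∂_1 − rank ∂_2 = (12 − 5) − 6 = 1, and the invariant factors of ∂_2 are all 1, so H_1 = Z.
  H_2: rank ker ∂_2 − rank ∂_3 = (6 − 6) − 0 = 0, and there is no ∂_3, so H_2 = 0.

(K is a triangulation of the cylinder S^1 x I.)

H_0 ≅ Z,  H_1 ≅ Z,  H_2 = 0.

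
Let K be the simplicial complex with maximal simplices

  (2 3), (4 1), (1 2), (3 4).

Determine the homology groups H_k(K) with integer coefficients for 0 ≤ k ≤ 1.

H_0 ≅ Z,  H_1 ≅ Z.

Take the total order 1 < 2 < 3 < 4 on the vertex set. Then K (dimension 1) consists of the simplices:

  0-simplices (4): [1], [2], [3], [4]
  1-simplices (4): [1,2], [1,4], [2,3], [3,4]

Hence C_0 ≅ Z^4, C_1 ≅ Z^4.

The boundary map ∂_1: C_1 → C_0 is given by ∂[p,q] = [q] − [p].
The resulting 4×4 matrix has rank 3, and its Smith normal form has invariant factors (1,1,1).

Reading off H_k = ker ∂_k / im ∂_{k+1}:

  H_0: rank C_0 − rank ∂_1 = 4 − 3 = 1, and the invariant factors of ∂_1 are all 1, so H_0 = Z.
  H_1: rank ker ∂_1 − rank ∂_2 = (4 − 3) − 0 = 1, and there is no ∂_2, so H_1 = Z.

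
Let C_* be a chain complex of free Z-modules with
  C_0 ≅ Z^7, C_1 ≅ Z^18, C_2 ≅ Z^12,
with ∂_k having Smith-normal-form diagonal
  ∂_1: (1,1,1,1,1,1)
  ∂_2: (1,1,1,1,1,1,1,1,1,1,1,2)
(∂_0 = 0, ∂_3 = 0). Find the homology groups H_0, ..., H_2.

H_0: b_0 = 7 − 0 − 6 = 1; torsion from ∂_1 factors > 1: none. So H_0 ≅ Z.
H_1: b_1 = 18 − 6 − 12 = 0; torsion from ∂_2 factors > 1: [2]. So H_1 ≅ Z/2Z.
H_2: b_2 = 12 − 12 − 0 = 0; torsion from ∂_3 factors > 1: none. So H_2 ≅ 0.

H_0 ≅ Z,  H_1 ≅ Z/2Z,  H_2 = 0.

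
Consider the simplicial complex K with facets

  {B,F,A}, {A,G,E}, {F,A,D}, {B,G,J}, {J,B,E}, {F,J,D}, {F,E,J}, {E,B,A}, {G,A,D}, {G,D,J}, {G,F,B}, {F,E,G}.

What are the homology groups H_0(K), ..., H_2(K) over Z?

H_0 ≅ Z,  H_1 ≅ Z/2,  H_2 = 0.

Fix the vertex order A < B < D < E < F < G < J and write every simplex with vertices in increasing order. Then dim K = 2 and the simplices of K are:

  0-simplices (7): A, B, D, E, F, G, J
  1-simplices (18): AB, AD, AE, AF, AG, BE, BF, BG, BJ, DF, DG, DJ, EF, EG, EJ, FG, FJ, GJ
  2-simplices (12): ABE, ABF, ADF, ADG, AEG, BEJ, BFG, BGJ, DFJ, DGJ, EFG, EFJ

giving chain groups C_0 ≅ Z^7, C_1 ≅ Z^18, C_2 ≅ Z^12.

Boundary ∂_1: C_1 → C_0 sends each edge [p,q] (with p < q) to q − p. For instance
  ∂FG = G − F.
As a 7×18 matrix over Z this has rank 6, with invariant factors (1,1,1,1,1,1).

∂_2: C_2 → C_1 maps a triangle to the signed sum of its edges. For instance
  ∂EFG = FG − EG + EF,
  ∂DGJ = GJ − DJ + DG.
The 18×12 boundary matrix has rank 12 and Smith normal form diag(1,1,1,1,1,1,1,1,1,1,1,2).

Now H_k = ker ∂_k / im ∂_{k+1}, so:

  H_0: rank C_0 − rank ∂_1 = 7 − 6 = 1, and the invariant factors of ∂_1 are all 1, so H_0 ≅ Z.
  H_1: rank ker ∂_1 − rank ∂_2 = (18 − 6) − 12 = 0, and ∂_2 has invariant factor 2 > 1, so H_1 ≅ Z/2.
  H_2: rank ker ∂_2 − rank ∂_3 = (12 − 12) − 0 = 0, and there is no ∂_3, so H_2 ≅ 0.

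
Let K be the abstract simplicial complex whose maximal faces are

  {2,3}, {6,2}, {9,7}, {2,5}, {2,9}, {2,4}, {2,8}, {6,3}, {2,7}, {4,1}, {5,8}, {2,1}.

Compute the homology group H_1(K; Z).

Order the vertices as 1 < 2 < 3 < 4 < 5 < 6 < 7 < 8 < 9. Listing each simplex with vertices in this order, K has dimension 1 with simplices:

  0-simplices (9): [1], [2], [3], [4], [5], [6], [7], [8], [9]
  1-simplices (12): [1,2], [1,4], [2,3], [2,4], [2,5], [2,6], [2,7], [2,8], [2,9], [3,6], [5,8], [7,9]

Hence C_0 ≅ Z^9, C_1 ≅ Z^12.

Boundary ∂_1: C_1 → C_0 is given by ∂[p,q] = [q] − [p]. For instance
  ∂[2,3] = [3] − [2].
The resulting 9×12 matrix has rank 8, and its Smith normal form has invariant factors (1,1,1,1,1,1,1,1).

Reading off H_k = ker ∂_k / im ∂_{k+1}:

  H_1: rank ker ∂_1 − rank ∂_2 = (12 − 8) − 0 = 4, and there is no ∂_2, so H_1 = Z^4.

(K is a triangulation of a wedge of 4 circles.)

H_1 = Z^4.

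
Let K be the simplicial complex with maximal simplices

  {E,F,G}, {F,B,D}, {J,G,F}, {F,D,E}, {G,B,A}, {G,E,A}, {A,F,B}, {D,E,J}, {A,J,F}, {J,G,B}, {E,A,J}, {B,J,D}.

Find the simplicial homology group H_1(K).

Fix the vertex order A < B < D < E < F < G < J and write every simplex with vertices in increasing order. Then dim K = 2 and the simplices of K are:

  0-simplices (7): A, B, D, E, F, G, J
  1-simplices (18): AB, AE, AF, AG, AJ, BD, BF, BG, BJ, DE, DF, DJ, EF, EG, EJ, FG, FJ, GJ
  2-simplices (12): ABF, ABG, AEG, AEJ, AFJ, BDF, BDJ, BGJ, DEF, DEJ, EFG, FGJ

Hence C_0 ≅ Z^7, C_1 ≅ Z^18, C_2 ≅ Z^12.

∂_1: C_1 → C_0 is given by ∂[p,q] = [q] − [p].
As a 7×18 matrix over Z this has rank 6, with invariant factors (1,1,1,1,1,1).

Boundary ∂_2: C_2 → C_1 maps a triangle to the signed sum of its edges. For instance
  ∂BGJ = GJ − BJ + BG,
  ∂ABF = BF − AF + AB.
The 18×12 boundary matrix has rank 12 and Smith normal form diag(1,1,1,1,1,1,1,1,1,1,1,2).

From H_k ≅ ker(∂_k) / im(∂_{k+1}) we obtain:

  H_1: rank ker ∂_1 − rank ∂_2 = (18 − 6) − 12 = 0, and ∂_2 has invariant factor 2 > 1, so H_1 = Z/2.

H_1 ≅ Z/2.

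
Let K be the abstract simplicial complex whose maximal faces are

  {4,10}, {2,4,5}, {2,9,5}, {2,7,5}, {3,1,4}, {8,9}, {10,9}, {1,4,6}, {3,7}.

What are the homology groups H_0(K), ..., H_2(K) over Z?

Fix the vertex order 1 < 2 < 3 < 4 < 5 < 6 < 7 < 8 < 9 < 10 and write every simplex with vertices in increasing order. Then dim K = 2 and the simplices of K are:

  0-simplices (10): [1], [2], [3], [4], [5], [6], [7], [8], [9], [10]
  1-simplices (16): [1,3], [1,4], [1,6], [2,4], [2,5], [2,7], [2,9], [3,4], [3,7], [4,5], [4,6], [4,10], [5,7], [5,9], [8,9], [9,10]
  2-simplices (5): [1,3,4], [1,4,6], [2,4,5], [2,5,7], [2,5,9]

Hence C_0 ≅ Z^10, C_1 ≅ Z^16, C_2 ≅ Z^5.

∂_1: C_1 → C_0 maps an edge to its endpoints' difference, ∂[p,q] = q − p. For instance
  ∂[4,10] = [10] − [4].
The resulting 10×16 matrix has rank 9, and its Smith normal form has invariant factors (1,1,1,1,1,1,1,1,1).

The boundary map ∂_2: C_2 → C_1 sends each 2-simplex [p,q,r] to [q,r] − [p,r] + [p,q]. For instance
  ∂[2,5,9] = [5,9] − [2,9] + [2,5],
  ∂[2,5,7] = [5,7] − [2,7] + [2,5].
As a 16×5 matrix over Z this has rank 5, with invariant factors (1,1,1,1,1).

Computing H_k = (kernel of ∂_k) / (image of ∂_{k+1}):

  H_0: rank C_0 − rank ∂_1 = 10 − 9 = 1, and the invariant factors of ∂_1 are all 1, so H_0 = Z.
  H_1: rank ker ∂_1 − rank ∂_2 = (16 − 9) − 5 = 2, and the invariant factors of ∂_2 are all 1, so H_1 = Z^2.
  H_2: rank ker ∂_2 − rank ∂_3 = (5 − 5) − 0 = 0, and there is no ∂_3, so H_2 = 0.

H_0 ≅ Z,  H_1 ≅ Z^2,  H_2 = 0.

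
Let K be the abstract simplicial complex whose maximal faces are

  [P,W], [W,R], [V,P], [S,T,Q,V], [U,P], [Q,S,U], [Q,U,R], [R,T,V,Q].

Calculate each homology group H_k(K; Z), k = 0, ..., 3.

K has 8 vertices, 16 edges, 9 triangles, 2 3-simplices.
rank ∂_0 = 0, rank ∂_1 = 7 ⇒ b_0 = 8 − 0 − 7 = 1; all invariant factors of ∂_1 are 1 so no torsion. So H_0 ≅ Z.
rank ∂_1 = 7, rank ∂_2 = 7 ⇒ b_1 = 16 − 7 − 7 = 2; all invariant factors of ∂_2 are 1 so no torsion. So H_1 ≅ Z^2.
rank ∂_2 = 7, rank ∂_3 = 2 ⇒ b_2 = 9 − 7 − 2 = 0; all invariant factors of ∂_3 are 1 so no torsion. So H_2 ≅ 0.
rank ∂_3 = 2, rank ∂_4 = 0 ⇒ b_3 = 2 − 2 − 0 = 0. So H_3 ≅ 0.

H_0 = Z,  H_1 = Z^2,  H_2 = 0,  H_3 = 0.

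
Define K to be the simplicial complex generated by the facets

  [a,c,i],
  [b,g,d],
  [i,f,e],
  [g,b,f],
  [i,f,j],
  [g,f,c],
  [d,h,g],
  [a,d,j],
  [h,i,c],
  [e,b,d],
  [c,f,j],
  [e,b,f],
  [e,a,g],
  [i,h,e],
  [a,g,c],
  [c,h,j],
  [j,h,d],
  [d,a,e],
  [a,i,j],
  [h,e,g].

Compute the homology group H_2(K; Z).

H_2 = 0.

Fix the vertex order a < b < c < d < e < f < g < h < i < j and write every simplex with vertices in increasing order. Then dim K = 2 and the simplices of K are:

  0-simplices (10): a, b, c, d, e, f, g, h, i, j
  1-simplices (30): ac, ad, ae, ag, ai, aj, bd, be, bf, bg, cf, cg, ch, ci, cj, de, dg, dh, dj, ef, eg, eh, ei, fg, fi, fj, gh, hi, hj, ij
  2-simplices (20): acg, aci, ade, adj, aeg, aij, bde, bdg, bef, bfg, cfg, cfj, chi, chj, dgh, dhj, efi, egh, ehi, fij

Hence C_0 ≅ Z^10, C_1 ≅ Z^30, C_2 ≅ Z^20.

Boundary ∂_1: C_1 → C_0 is given by ∂[p,q] = [q] − [p].
The 10×30 boundary matrix has rank 9 and Smith normal form diag(1,1,1,1,1,1,1,1,1).

The boundary map ∂_2: C_2 → C_1 acts by ∂[p,q,r] = [q,r] − [p,r] + [p,q]. For instance
  ∂dhj = hj − dj + dh,
  ∂bef = ef − bf + be.
As a 30×20 matrix over Z this has rank 20, with invariant factors (1,1,1,1,1,1,1,1,1,1,1,1,1,1,1,1,1,1,1,2).

Now H_k = ker ∂_k / im ∂_{k+1}, so:

  H_2: rank ker ∂_2 − rank ∂_3 = (20 − 20) − 0 = 0, and there is no ∂_3, so H_2 = 0.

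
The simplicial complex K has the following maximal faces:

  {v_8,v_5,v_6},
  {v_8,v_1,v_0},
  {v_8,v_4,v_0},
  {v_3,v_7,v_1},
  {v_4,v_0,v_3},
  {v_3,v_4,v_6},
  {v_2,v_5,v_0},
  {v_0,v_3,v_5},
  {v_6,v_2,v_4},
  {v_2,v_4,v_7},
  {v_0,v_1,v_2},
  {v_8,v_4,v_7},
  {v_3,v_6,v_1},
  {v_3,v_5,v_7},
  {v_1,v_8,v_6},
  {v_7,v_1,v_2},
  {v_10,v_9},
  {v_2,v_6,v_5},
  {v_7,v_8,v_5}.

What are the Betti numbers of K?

Order the vertices as v_0 < v_1 < v_2 < v_3 < v_4 < v_5 < v_6 < v_7 < v_8 < v_9 < v_10. Listing each simplex with vertices in this order, K has dimension 2 with simplices:

  0-simplices (11): [v_0], [v_1], [v_2], [v_3], [v_4], [v_5], [v_6], [v_7], [v_8], [v_9], [v_10]
  1-simplices (28): (28 of them)
  2-simplices (18): (18 of them)

giving chain groups C_0 ≅ Z^11, C_1 ≅ Z^28, C_2 ≅ Z^18.

∂_1: C_1 → C_0 sends each edge [p,q] (with p < q) to q − p.
The resulting 11×28 matrix has rank 9, and its Smith normal form has invariant factors (1,1,1,1,1,1,1,1,1).

The boundary map ∂_2: C_2 → C_1 acts by ∂[p,q,r] = [q,r] − [p,r] + [p,q]. For instance
  ∂[v_2,v_5,v_6] = [v_5,v_6] − [v_2,v_6] + [v_2,v_5],
  ∂[v_2,v_4,v_7] = [v_4,v_7] − [v_2,v_7] + [v_2,v_4].
As a 28×18 matrix over Z this has rank 17, with invariant factors (1,1,1,1,1,1,1,1,1,1,1,1,1,1,1,1,1).

Now H_k = ker ∂_k / im ∂_{k+1}, so:

  H_0: rank C_0 − rank ∂_1 = 11 − 9 = 2, and the invariant factors of ∂_1 are all 1, so H_0 = Z^2.
  H_1: rank ker ∂_1 − rank ∂_2 = (28 − 9) − 17 = 2, and the invariant factors of ∂_2 are all 1, so H_1 = Z^2.
  H_2: rank ker ∂_2 − rank ∂_3 = (18 − 17) − 0 = 1, and there is no ∂_3, so H_2 = Z.

As a check, the Euler characteristic is 11 − 28 + 18 = 1, which agrees with 2 − 2 + 1 = 1.

Hence the Betti numbers are b_0 = 2, b_1 = 2, b_2 = 1.

b_0 = 2, b_1 = 2, b_2 = 1.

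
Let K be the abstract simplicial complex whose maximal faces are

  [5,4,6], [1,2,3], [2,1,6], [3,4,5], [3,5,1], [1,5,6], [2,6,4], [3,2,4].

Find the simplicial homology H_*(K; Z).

H_0 = Z,  H_1 = 0,  H_2 = Z.

Take the total order 1 < 2 < 3 < 4 < 5 < 6 on the vertex set. Then K (dimension 2) consists of the simplices:

  0-simplices (6): [1], [2], [3], [4], [5], [6]
  1-simplices (12): [1,2], [1,3], [1,5], [1,6], [2,3], [2,4], [2,6], [3,4], [3,5], [4,5], [4,6], [5,6]
  2-simplices (8): [1,2,3], [1,2,6], [1,3,5], [1,5,6], [2,3,4], [2,4,6], [3,4,5], [4,5,6]

Hence C_0 ≅ Z^6, C_1 ≅ Z^12, C_2 ≅ Z^8.

∂_1: C_1 → C_0 maps an edge to its endpoints' difference, ∂[p,q] = q − p. For instance
  ∂[4,6] = [6] − [4].
The 6×12 boundary matrix has rank 5 and Smith normal form diag(1,1,1,1,1).

∂_2: C_2 → C_1 acts by ∂[p,q,r] = [q,r] − [p,r] + [p,q]. For instance
  ∂[1,5,6] = [5,6] − [1,6] + [1,5],
  ∂[2,4,6] = [4,6] − [2,6] + [2,4].
The resulting 12×8 matrix has rank 7, and its Smith normal form has invariant factors (1,1,1,1,1,1,1).

Computing H_k = (kernel of ∂_k) / (image of ∂_{k+1}):

  H_0: rank C_0 − rank ∂_1 = 6 − 5 = 1, and the invariant factors of ∂_1 are all 1, so H_0 ≅ Z.
  H_1: rank ker ∂_1 − rank ∂_2 = (12 − 5) − 7 = 0, and the invariant factors of ∂_2 are all 1, so H_1 ≅ 0.
  H_2: rank ker ∂_2 − rank ∂_3 = (8 − 7) − 0 = 1, and there is no ∂_3, so H_2 ≅ Z.

As a check, the Euler characteristic is 6 − 12 + 8 = 2, which agrees with 1 − 0 + 1 = 2.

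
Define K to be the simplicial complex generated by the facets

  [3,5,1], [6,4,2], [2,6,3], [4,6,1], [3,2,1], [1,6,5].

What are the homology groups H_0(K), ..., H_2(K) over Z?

Fix the vertex order 1 < 2 < 3 < 4 < 5 < 6 and write every simplex with vertices in increasing order. Then dim K = 2 and the simplices of K are:

  0-simplices (6): [1], [2], [3], [4], [5], [6]
  1-simplices (12): [1,2], [1,3], [1,4], [1,5], [1,6], [2,3], [2,4], [2,6], [3,5], [3,6], [4,6], [5,6]
  2-simplices (6): [1,2,3], [1,3,5], [1,4,6], [1,5,6], [2,3,6], [2,4,6]

Hence C_0 ≅ Z^6, C_1 ≅ Z^12, C_2 ≅ Z^6.

∂_1: C_1 → C_0 maps an edge to its endpoints' difference, ∂[p,q] = q − p. For instance
  ∂[1,5] = [5] − [1].
The 6×12 boundary matrix has rank 5 and Smith normal form diag(1,1,1,1,1).

∂_2: C_2 → C_1 maps a triangle to the signed sum of its edges. For instance
  ∂[1,4,6] = [4,6] − [1,6] + [1,4],
  ∂[1,5,6] = [5,6] − [1,6] + [1,5].
As a 12×6 matrix over Z this has rank 6, with invariant factors (1,1,1,1,1,1).

Reading off H_k = ker ∂_k / im ∂_{k+1}:

  H_0: rank C_0 − rank ∂_1 = 6 − 5 = 1, and the invariant factors of ∂_1 are all 1, so H_0 = Z.
  H_1: rank ker ∂_1 − rank ∂_2 = (12 − 5) − 6 = 1, and the invariant factors of ∂_2 are all 1, so H_1 = Z.
  H_2: rank ker ∂_2 − rank ∂_3 = (6 − 6) − 0 = 0, and there is no ∂_3, so H_2 = 0.

H_0 ≅ Z,  H_1 ≅ Z,  H_2 = 0.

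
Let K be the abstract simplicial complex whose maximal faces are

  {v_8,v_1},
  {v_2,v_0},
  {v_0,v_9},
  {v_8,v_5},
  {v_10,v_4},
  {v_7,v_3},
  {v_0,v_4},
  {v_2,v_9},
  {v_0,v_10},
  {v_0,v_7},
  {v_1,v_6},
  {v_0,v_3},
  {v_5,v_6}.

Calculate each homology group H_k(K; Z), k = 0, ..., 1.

We work with the vertex ordering v_0 < v_1 < v_2 < v_3 < v_4 < v_5 < v_6 < v_7 < v_8 < v_9 < v_10. The simplices of K, each written with vertices in increasing order, are:

  0-simplices (11): [v_0], [v_1], [v_2], [v_3], [v_4], [v_5], [v_6], [v_7], [v_8], [v_9], [v_10]
  1-simplices (13): [v_0,v_2], [v_0,v_3], [v_0,v_4], [v_0,v_7], [v_0,v_9], [v_0,v_10], [v_1,v_6], [v_1,v_8], [v_2,v_9], [v_3,v_7], [v_4,v_10], [v_5,v_6], [v_5,v_8]

giving chain groups C_0 ≅ Z^11, C_1 ≅ Z^13.

Boundary ∂_1: C_1 → C_0 maps an edge to its endpoints' difference, ∂[p,q] = q − p.
As a 11×13 matrix over Z this has rank 9, with invariant factors (1,1,1,1,1,1,1,1,1).

Now H_k = ker ∂_k / im ∂_{k+1}, so:

  H_0: rank C_0 − rank ∂_1 = 11 − 9 = 2, and the invariant factors of ∂_1 are all 1, so H_0 = Z^2.
  H_1: rank ker ∂_1 − rank ∂_2 = (13 − 9) − 0 = 4, and there is no ∂_2, so H_1 = Z^4.

As a check, the Euler characteristic is 11 − 13 = -2, which agrees with 2 − 4 = -2.

H_0 = Z^2,  H_1 = Z^4.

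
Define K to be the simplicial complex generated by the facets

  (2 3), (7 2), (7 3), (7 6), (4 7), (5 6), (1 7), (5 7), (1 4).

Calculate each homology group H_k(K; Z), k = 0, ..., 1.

H_0 ≅ Z,  H_1 ≅ Z^3.

Fix the vertex order 1 < 2 < 3 < 4 < 5 < 6 < 7 and write every simplex with vertices in increasing order. Then dim K = 1 and the simplices of K are:

  0-simplices (7): [1], [2], [3], [4], [5], [6], [7]
  1-simplices (9): [1,4], [1,7], [2,3], [2,7], [3,7], [4,7], [5,6], [5,7], [6,7]

Hence C_0 ≅ Z^7, C_1 ≅ Z^9.

Boundary ∂_1: C_1 → C_0 is given by ∂[p,q] = [q] − [p]. For instance
  ∂[1,4] = [4] − [1].
As a 7×9 matrix over Z this has rank 6, with invariant factors (1,1,1,1,1,1).

Computing H_k = (kernel of ∂_k) / (image of ∂_{k+1}):

  H_0: rank C_0 − rank ∂_1 = 7 − 6 = 1, and the invariant factors of ∂_1 are all 1, so H_0 = Z.
  H_1: rank ker ∂_1 − rank ∂_2 = (9 − 6) − 0 = 3, and there is no ∂_2, so H_1 = Z^3.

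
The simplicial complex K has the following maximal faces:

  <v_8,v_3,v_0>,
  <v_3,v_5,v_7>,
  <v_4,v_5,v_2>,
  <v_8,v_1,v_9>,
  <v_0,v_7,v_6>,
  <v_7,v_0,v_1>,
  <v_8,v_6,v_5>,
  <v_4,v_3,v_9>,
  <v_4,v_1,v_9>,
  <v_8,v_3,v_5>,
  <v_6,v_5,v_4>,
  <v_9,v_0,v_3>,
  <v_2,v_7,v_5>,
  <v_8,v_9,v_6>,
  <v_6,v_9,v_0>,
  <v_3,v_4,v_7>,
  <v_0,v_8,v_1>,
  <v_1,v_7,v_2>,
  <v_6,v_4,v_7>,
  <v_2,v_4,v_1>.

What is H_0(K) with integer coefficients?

H_0 = Z.

K has 10 vertices, 30 edges, 20 triangles.
rank ∂_0 = 0, rank ∂_1 = 9 ⇒ b_0 = 10 − 0 − 9 = 1; all invariant factors of ∂_1 are 1 so no torsion. So H_0 = Z.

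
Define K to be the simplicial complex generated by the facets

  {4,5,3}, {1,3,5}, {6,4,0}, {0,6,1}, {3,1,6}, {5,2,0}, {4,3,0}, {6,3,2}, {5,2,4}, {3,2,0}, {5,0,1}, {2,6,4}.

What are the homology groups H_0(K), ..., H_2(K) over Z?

H_0 = Z,  H_1 = Z/2,  H_2 = 0.

Order the vertices as 0 < 1 < 2 < 3 < 4 < 5 < 6. Listing each simplex with vertices in this order, K has dimension 2 with simplices:

  0-simplices (7): [0], [1], [2], [3], [4], [5], [6]
  1-simplices (18): [0,1], [0,2], [0,3], [0,4], [0,5], [0,6], [1,3], [1,5], [1,6], [2,3], [2,4], [2,5], [2,6], [3,4], [3,5], [3,6], [4,5], [4,6]
  2-simplices (12): [0,1,5], [0,1,6], [0,2,3], [0,2,5], [0,3,4], [0,4,6], [1,3,5], [1,3,6], [2,3,6], [2,4,5], [2,4,6], [3,4,5]

giving chain groups C_0 ≅ Z^7, C_1 ≅ Z^18, C_2 ≅ Z^12.

∂_1: C_1 → C_0 sends each edge [p,q] (with p < q) to q − p.
As a 7×18 matrix over Z this has rank 6, with invariant factors (1,1,1,1,1,1).

Boundary ∂_2: C_2 → C_1 acts by ∂[p,q,r] = [q,r] − [p,r] + [p,q]. For instance
  ∂[2,4,6] = [4,6] − [2,6] + [2,4],
  ∂[3,4,5] = [4,5] − [3,5] + [3,4].
As a 18×12 matrix over Z this has rank 12, with invariant factors (1,1,1,1,1,1,1,1,1,1,1,2).

Reading off H_k = ker ∂_k / im ∂_{k+1}:

  H_0: rank C_0 − rank ∂_1 = 7 − 6 = 1, and the invariant factors of ∂_1 are all 1, so H_0 ≅ Z.
  H_1: rank ker ∂_1 − rank ∂_2 = (18 − 6) − 12 = 0, and ∂_2 has invariant factor 2 > 1, so H_1 ≅ Z/2.
  H_2: rank ker ∂_2 − rank ∂_3 = (12 − 12) − 0 = 0, and there is no ∂_3, so H_2 ≅ 0.

(K is a triangulation of the real projective plane RP^2.)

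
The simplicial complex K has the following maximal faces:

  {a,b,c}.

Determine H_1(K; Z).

Fix the vertex order a < b < c and write every simplex with vertices in increasing order. Then dim K = 2 and the simplices of K are:

  0-simplices (3): a, b, c
  1-simplices (3): ab, ac, bc
  2-simplices (1): abc

Hence C_0 ≅ Z^3, C_1 ≅ Z^3, C_2 ≅ Z^1.

Boundary ∂_1: C_1 → C_0 maps an edge to its endpoints' difference, ∂[p,q] = q − p. For instance
  ∂ab = b − a.
The 3×3 boundary matrix has rank 2 and Smith normal form diag(1,1).

Boundary ∂_2: C_2 → C_1 sends each 2-simplex [p,q,r] to [q,r] − [p,r] + [p,q]. For instance
  ∂abc = bc − ac + ab.
This gives a 3×1 integer matrix of rank 1; reducing to Smith normal form yields diagonal entries (1).

Computing H_k = (kernel of ∂_k) / (image of ∂_{k+1}):

  H_1: rank ker ∂_1 − rank ∂_2 = (3 − 2) − 1 = 0, and the invariant factors of ∂_2 are all 1, so H_1 ≅ 0.

H_1 = 0.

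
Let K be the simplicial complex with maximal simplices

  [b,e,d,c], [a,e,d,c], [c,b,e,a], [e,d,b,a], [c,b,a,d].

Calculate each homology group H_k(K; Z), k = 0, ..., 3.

H_0 ≅ Z,  H_1 = 0,  H_2 = 0,  H_3 ≅ Z.

K has 5 vertices, 10 edges, 10 triangles, 5 3-simplices.
rank ∂_0 = 0, rank ∂_1 = 4 ⇒ b_0 = 5 − 0 − 4 = 1; all invariant factors of ∂_1 are 1 so no torsion. So H_0 = Z.
rank ∂_1 = 4, rank ∂_2 = 6 ⇒ b_1 = 10 − 4 − 6 = 0; all invariant factors of ∂_2 are 1 so no torsion. So H_1 = 0.
rank ∂_2 = 6, rank ∂_3 = 4 ⇒ b_2 = 10 − 6 − 4 = 0; all invariant factors of ∂_3 are 1 so no torsion. So H_2 = 0.
rank ∂_3 = 4, rank ∂_4 = 0 ⇒ b_3 = 5 − 4 − 0 = 1. So H_3 = Z.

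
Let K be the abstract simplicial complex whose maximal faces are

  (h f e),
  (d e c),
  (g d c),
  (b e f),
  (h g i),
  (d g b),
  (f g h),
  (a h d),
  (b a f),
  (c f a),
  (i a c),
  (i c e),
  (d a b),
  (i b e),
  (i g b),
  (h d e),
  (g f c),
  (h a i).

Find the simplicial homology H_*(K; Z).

H_0 = Z,  H_1 = Z^2,  H_2 = Z.

Order the vertices as a < b < c < d < e < f < g < h < i. Listing each simplex with vertices in this order, K has dimension 2 with simplices:

  0-simplices (9): a, b, c, d, e, f, g, h, i
  1-simplices (27): ab, ac, ad, af, ah, ai, bd, be, bf, bg, bi, cd, ce, cf, cg, ci, de, dg, dh, ef, eh, ei, fg, fh, gh, gi, hi
  2-simplices (18): abd, abf, acf, aci, adh, ahi, bdg, bef, bei, bgi, cde, cdg, cei, cfg, deh, efh, fgh, ghi

so the chain groups are C_0 ≅ Z^9, C_1 ≅ Z^27, C_2 ≅ Z^18.

Boundary ∂_1: C_1 → C_0 is given by ∂[p,q] = [q] − [p]. For instance
  ∂ci = i − c.
The 9×27 boundary matrix has rank 8 and Smith normal form diag(1,1,1,1,1,1,1,1).

∂_2: C_2 → C_1 sends each 2-simplex [p,q,r] to [q,r] − [p,r] + [p,q]. For instance
  ∂deh = eh − dh + de,
  ∂abd = bd − ad + ab.
The 27×18 boundary matrix has rank 17 and Smith normal form diag(1,1,1,1,1,1,1,1,1,1,1,1,1,1,1,1,1).

Computing H_k = (kernel of ∂_k) / (image of ∂_{k+1}):

  H_0: rank C_0 − rank ∂_1 = 9 − 8 = 1, and the invariant factors of ∂_1 are all 1, so H_0 ≅ Z.
  H_1: rank ker ∂_1 − rank ∂_2 = (27 − 8) − 17 = 2, and the invariant factors of ∂_2 are all 1, so H_1 ≅ Z^2.
  H_2: rank ker ∂_2 − rank ∂_3 = (18 − 17) − 0 = 1, and there is no ∂_3, so H_2 ≅ Z.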